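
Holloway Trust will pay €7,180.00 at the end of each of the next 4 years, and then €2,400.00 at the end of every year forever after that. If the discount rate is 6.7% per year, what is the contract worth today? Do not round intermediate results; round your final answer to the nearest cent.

€52122.03

PV of 4-year annuity: €7,180.00 × [1 − (1+0.067)^−4] / 0.067 = 24485.79808
Perpetuity value at year 4: €2,400.00 / 0.067 = 35820.89552
PV of perpetuity: 35820.89552 / (1+0.067)^4 = 27636.22764
Total PV = 24485.79808 + 27636.22764 = 52122.02572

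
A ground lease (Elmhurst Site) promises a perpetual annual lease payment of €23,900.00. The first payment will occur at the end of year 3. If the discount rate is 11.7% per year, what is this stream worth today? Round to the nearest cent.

Value at end of year 2: C / r = €23,900.00 / 0.117 = €204,273.5043
Discount to today: PV = €204,273.5043 / (1 + 0.117)^2 = €204,273.5043 / 1.247689 = €163,721.49

€163721.49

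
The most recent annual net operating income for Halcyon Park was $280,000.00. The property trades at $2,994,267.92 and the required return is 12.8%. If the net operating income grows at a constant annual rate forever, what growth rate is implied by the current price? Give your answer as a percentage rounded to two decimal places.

3.15%

P = D₀(1+g)/(r−g) ⇒ P(r−g) = D₀(1+g) ⇒ g(P+D₀) = P·r − D₀
g = (P·r − D₀)/(P + D₀) = ($2,994,267.92×0.128 − $280,000.00) / ($2,994,267.92 + $280,000.00) = 0.031539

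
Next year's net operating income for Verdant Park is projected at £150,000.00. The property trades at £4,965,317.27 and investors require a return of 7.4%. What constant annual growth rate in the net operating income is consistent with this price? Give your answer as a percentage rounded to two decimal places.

4.38%

P = D₁/(r−g) ⇒ g = r − D₁/P = 0.074 − £150,000.00/£4,965,317.27 = 0.043790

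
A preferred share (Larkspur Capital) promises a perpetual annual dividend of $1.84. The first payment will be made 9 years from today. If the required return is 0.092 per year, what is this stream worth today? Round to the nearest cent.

Value at end of year 8: C / r = $1.84 / 0.092 = $20.0000
Discount to today: PV = $20.0000 / (1 + 0.092)^8 = $20.0000 / 2.022000 = $9.89

$9.89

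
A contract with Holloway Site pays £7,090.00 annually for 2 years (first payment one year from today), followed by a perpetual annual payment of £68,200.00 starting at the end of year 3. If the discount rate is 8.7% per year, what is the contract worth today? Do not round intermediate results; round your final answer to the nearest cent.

PV of 2-year annuity: £7,090.00 × [1 − (1+0.087)^−2] / 0.087 = 12523.03505
Perpetuity value at year 2: £68,200.00 / 0.087 = 783908.04598
PV of perpetuity: 783908.04598 / (1+0.087)^2 = 663446.69332
Total PV = 12523.03505 + 663446.69332 = 675969.72837

£675969.73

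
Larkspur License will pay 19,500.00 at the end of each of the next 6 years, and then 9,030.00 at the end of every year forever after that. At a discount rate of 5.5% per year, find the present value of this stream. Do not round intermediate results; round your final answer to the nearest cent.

PV of 6-year annuity: 19,500.00 × [1 − (1+0.055)^−6] / 0.055 = 97412.84102
Perpetuity value at year 6: 9,030.00 / 0.055 = 164181.81818
PV of perpetuity: 164181.81818 / (1+0.055)^6 = 119072.17949
Total PV = 97412.84102 + 119072.17949 = 216485.02051

216485.02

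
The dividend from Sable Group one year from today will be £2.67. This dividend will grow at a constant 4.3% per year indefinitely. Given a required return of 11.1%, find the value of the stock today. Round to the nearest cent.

£39.26

Growing perpetuity: P = D₁ / (r − g) = £2.6700 / (0.111 − 0.043) = £39.26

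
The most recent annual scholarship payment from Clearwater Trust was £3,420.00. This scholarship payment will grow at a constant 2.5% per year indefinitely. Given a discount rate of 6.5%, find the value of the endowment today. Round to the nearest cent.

D₁ = D₀ × (1 + g) = £3,420.00 × 1.025 = £3,505.5000
Growing perpetuity: P = D₁ / (r − g) = £3,505.5000 / (0.065 − 0.025) = £87,637.50

£87637.50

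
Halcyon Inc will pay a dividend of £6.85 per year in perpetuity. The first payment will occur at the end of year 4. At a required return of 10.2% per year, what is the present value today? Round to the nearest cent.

£50.18

Value at end of year 3: C / r = £6.85 / 0.102 = £67.1569
Discount to today: PV = £67.1569 / (1 + 0.102)^3 = £67.1569 / 1.338273 = £50.18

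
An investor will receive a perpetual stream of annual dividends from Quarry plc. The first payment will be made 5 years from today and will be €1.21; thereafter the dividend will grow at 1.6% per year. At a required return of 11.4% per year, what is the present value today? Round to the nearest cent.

€8.02

Value at end of year 4: C₁ / (r − g) = €1.21 / (0.114 − 0.016) = €12.3469
Discount to today: PV = €12.3469 / (1 + 0.114)^4 = €12.3469 / 1.540071 = €8.02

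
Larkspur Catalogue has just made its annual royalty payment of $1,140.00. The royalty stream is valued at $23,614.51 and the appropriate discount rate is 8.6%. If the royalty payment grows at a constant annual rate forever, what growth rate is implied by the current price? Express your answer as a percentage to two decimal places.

3.60%

P = D₀(1+g)/(r−g) ⇒ P(r−g) = D₀(1+g) ⇒ g(P+D₀) = P·r − D₀
g = (P·r − D₀)/(P + D₀) = ($23,614.51×0.086 − $1,140.00) / ($23,614.51 + $1,140.00) = 0.035987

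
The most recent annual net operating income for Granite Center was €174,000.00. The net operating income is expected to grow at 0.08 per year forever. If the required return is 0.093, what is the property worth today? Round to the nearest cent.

€14455384.62

D₁ = D₀ × (1 + g) = €174,000.00 × 1.08 = €187,920.0000
Growing perpetuity: P = D₁ / (r − g) = €187,920.0000 / (0.093 − 0.08) = €14,455,384.62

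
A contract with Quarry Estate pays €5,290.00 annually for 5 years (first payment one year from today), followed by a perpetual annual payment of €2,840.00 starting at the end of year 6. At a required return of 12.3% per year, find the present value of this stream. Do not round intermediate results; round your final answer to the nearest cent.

PV of 5-year annuity: €5,290.00 × [1 − (1+0.123)^−5] / 0.123 = 18928.39086
Perpetuity value at year 5: €2,840.00 / 0.123 = 23089.43089
PV of perpetuity: 23089.43089 / (1+0.123)^5 = 12927.49705
Total PV = 18928.39086 + 12927.49705 = 31855.88791

€31855.89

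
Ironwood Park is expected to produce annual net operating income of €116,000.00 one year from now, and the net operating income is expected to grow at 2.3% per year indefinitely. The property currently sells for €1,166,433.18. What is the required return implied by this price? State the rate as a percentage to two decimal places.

12.24%

P = D₁/(r − g) ⇒ r = D₁/P + g = €116,000.0000/€1,166,433.18 + 0.023 = 0.099448 + 0.023 = 0.122448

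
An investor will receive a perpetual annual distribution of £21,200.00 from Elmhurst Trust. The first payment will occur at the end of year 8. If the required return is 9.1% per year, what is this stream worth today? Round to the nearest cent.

£126625.51

Value at end of year 7: C / r = £21,200.00 / 0.091 = £232,967.0330
Discount to today: PV = £232,967.0330 / (1 + 0.091)^7 = £232,967.0330 / 1.839811 = £126,625.51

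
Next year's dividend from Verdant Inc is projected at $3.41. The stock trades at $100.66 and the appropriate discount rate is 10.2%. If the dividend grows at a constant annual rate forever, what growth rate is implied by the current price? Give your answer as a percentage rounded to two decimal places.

P = D₁/(r−g) ⇒ g = r − D₁/P = 0.102 − $3.41/$100.66 = 0.068124

6.81%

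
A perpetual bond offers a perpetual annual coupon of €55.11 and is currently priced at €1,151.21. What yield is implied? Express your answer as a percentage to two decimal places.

P = C/r ⇒ r = C/P = €55.11/€1,151.21 = 0.047871

4.79%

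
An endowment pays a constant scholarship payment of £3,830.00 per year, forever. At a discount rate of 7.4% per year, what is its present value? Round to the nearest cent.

Level perpetuity: PV = C / r = £3,830.00 / 0.074 = £51,756.76

£51756.76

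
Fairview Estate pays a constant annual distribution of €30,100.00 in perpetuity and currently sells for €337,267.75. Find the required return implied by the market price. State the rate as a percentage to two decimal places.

8.92%

P = C/r ⇒ r = C/P = €30,100.00/€337,267.75 = 0.089247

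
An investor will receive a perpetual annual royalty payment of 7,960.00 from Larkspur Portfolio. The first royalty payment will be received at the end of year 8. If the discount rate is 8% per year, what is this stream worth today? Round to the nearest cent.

58057.29

Value at end of year 7: C / r = 7,960.00 / 0.08 = 99,500.0000
Discount to today: PV = 99,500.0000 / (1 + 0.08)^7 = 99,500.0000 / 1.713824 = 58,057.29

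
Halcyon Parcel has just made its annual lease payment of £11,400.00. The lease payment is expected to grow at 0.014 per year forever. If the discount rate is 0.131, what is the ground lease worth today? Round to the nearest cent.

£98800.00

D₁ = D₀ × (1 + g) = £11,400.00 × 1.014 = £11,559.6000
Growing perpetuity: P = D₁ / (r − g) = £11,559.6000 / (0.131 − 0.014) = £98,800.00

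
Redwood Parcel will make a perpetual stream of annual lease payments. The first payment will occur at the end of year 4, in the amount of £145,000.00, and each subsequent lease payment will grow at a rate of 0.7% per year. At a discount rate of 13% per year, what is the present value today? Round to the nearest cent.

Value at end of year 3: C₁ / (r − g) = £145,000.00 / (0.13 − 0.007) = £1,178,861.7886
Discount to today: PV = £1,178,861.7886 / (1 + 0.13)^3 = £1,178,861.7886 / 1.442897 = £817,010.35

£817010.35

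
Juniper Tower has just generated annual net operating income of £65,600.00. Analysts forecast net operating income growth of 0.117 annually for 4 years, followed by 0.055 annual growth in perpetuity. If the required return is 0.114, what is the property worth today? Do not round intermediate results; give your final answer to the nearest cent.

D_1 = 73275.20000
D_2 = 81848.39840
D_3 = 91424.66101
D_4 = 102121.34635
Terminal value at year 4: TV = D_4×(1+g_2)/(r−g_2) = 107738.02040/0.059 = 1826068.14238
P_0 = D_1/(1+r)^1 + D_2/(1+r)^2 + D_3/(1+r)^3 + D_4/(1+r)^4 + TV/(1+r)^4
    = 65776.66068 + 65953.79711 + 66131.41057 + 66309.50234 + 1185703.81300 = 1449875.18370

£1449875.18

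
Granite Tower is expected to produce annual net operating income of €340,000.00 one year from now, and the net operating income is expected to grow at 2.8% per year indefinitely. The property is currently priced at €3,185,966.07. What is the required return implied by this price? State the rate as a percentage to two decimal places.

13.47%

P = D₁/(r − g) ⇒ r = D₁/P + g = €340,000.0000/€3,185,966.07 + 0.028 = 0.106718 + 0.028 = 0.134718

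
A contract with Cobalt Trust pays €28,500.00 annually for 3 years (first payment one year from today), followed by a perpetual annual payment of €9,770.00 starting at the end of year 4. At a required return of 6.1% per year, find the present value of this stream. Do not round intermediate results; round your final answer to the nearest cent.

PV of 3-year annuity: €28,500.00 × [1 − (1+0.061)^−3] / 0.061 = 76040.11248
Perpetuity value at year 3: €9,770.00 / 0.061 = 160163.93443
PV of perpetuity: 160163.93443 / (1+0.061)^3 = 134096.85025
Total PV = 76040.11248 + 134096.85025 = 210136.96273

€210136.96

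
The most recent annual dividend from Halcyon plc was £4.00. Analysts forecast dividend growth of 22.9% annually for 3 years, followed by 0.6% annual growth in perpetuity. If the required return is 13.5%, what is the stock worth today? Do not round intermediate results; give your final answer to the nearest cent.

D_1 = 4.91600
D_2 = 6.04176
D_3 = 7.42533
Terminal value at year 3: TV = D_3×(1+g_2)/(r−g_2) = 7.46988/0.129 = 57.90605
P_0 = D_1/(1+r)^1 + D_2/(1+r)^2 + D_3/(1+r)^3 + TV/(1+r)^3
    = 4.33128 + 4.68999 + 5.07841 + 39.60375 = 53.70343

£53.70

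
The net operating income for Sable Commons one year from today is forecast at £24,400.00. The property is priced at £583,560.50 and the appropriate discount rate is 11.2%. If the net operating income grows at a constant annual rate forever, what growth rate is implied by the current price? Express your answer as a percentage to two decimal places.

P = D₁/(r−g) ⇒ g = r − D₁/P = 0.112 − £24,400.00/£583,560.50 = 0.070188

7.02%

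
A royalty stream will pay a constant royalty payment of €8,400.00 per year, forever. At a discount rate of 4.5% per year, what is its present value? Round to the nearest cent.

€186666.67

Level perpetuity: PV = C / r = €8,400.00 / 0.045 = €186,666.67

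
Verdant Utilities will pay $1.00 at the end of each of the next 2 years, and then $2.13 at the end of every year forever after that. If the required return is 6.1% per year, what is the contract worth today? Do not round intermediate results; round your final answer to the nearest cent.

PV of 2-year annuity: $1.00 × [1 − (1+0.061)^−2] / 0.061 = 1.83083
Perpetuity value at year 2: $2.13 / 0.061 = 34.91803
PV of perpetuity: 34.91803 / (1+0.061)^2 = 31.01837
Total PV = 1.83083 + 31.01837 = 32.84920

$32.85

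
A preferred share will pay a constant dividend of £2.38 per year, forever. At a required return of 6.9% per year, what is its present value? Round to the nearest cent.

Level perpetuity: PV = C / r = £2.38 / 0.069 = £34.49

£34.49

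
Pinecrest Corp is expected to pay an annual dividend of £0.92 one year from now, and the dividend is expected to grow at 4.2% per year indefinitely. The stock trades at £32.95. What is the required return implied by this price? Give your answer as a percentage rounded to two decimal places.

6.99%

P = D₁/(r − g) ⇒ r = D₁/P + g = £0.9200/£32.95 + 0.042 = 0.027921 + 0.042 = 0.069921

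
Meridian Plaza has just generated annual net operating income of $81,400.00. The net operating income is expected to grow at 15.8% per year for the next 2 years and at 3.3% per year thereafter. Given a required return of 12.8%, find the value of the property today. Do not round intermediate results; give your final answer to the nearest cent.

D_1 = 94261.20000
D_2 = 109154.46960
Terminal value at year 2: TV = D_2×(1+g_2)/(r−g_2) = 112756.56710/0.095 = 1186911.23260
P_0 = D_1/(1+r)^1 + D_2/(1+r)^2 + TV/(1+r)^2
    = 83564.89362 + 85787.36419 + 932824.70748 = 1102176.96529

$1102176.97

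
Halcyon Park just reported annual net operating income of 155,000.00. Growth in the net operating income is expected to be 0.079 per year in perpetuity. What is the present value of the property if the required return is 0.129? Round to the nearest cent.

D₁ = D₀ × (1 + g) = 155,000.00 × 1.079 = 167,245.0000
Growing perpetuity: P = D₁ / (r − g) = 167,245.0000 / (0.129 − 0.079) = 3,344,900.00

3344900.00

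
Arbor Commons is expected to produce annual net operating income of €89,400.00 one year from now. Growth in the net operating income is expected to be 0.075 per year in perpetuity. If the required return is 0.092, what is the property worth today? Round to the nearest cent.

Growing perpetuity: P = D₁ / (r − g) = €89,400.0000 / (0.092 − 0.075) = €5,258,823.53

€5258823.53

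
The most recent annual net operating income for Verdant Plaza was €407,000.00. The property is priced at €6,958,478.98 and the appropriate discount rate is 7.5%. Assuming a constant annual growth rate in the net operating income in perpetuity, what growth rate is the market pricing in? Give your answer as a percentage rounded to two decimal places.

P = D₀(1+g)/(r−g) ⇒ P(r−g) = D₀(1+g) ⇒ g(P+D₀) = P·r − D₀
g = (P·r − D₀)/(P + D₀) = (€6,958,478.98×0.075 − €407,000.00) / (€6,958,478.98 + €407,000.00) = 0.015598

1.56%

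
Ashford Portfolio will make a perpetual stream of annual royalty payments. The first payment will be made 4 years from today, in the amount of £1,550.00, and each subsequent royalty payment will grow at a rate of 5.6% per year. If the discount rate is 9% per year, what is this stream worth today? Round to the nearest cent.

£35202.48

Value at end of year 3: C₁ / (r − g) = £1,550.00 / (0.09 − 0.056) = £45,588.2353
Discount to today: PV = £45,588.2353 / (1 + 0.09)^3 = £45,588.2353 / 1.295029 = £35,202.48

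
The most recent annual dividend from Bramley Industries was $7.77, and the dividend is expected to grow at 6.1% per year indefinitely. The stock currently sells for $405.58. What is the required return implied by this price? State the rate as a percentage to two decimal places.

D₁ = $7.77 × 1.061 = $8.2440
P = D₁/(r − g) ⇒ r = D₁/P + g = $8.2440/$405.58 + 0.061 = 0.020326 + 0.061 = 0.081326

8.13%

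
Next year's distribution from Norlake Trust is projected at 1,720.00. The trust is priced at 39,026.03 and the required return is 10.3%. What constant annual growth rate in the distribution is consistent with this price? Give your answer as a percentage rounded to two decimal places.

P = D₁/(r−g) ⇒ g = r − D₁/P = 0.103 − 1,720.00/39,026.03 = 0.058927

5.89%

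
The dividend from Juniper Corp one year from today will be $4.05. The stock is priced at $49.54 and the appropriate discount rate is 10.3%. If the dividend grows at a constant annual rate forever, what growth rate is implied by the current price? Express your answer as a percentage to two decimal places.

2.12%

P = D₁/(r−g) ⇒ g = r − D₁/P = 0.103 − $4.05/$49.54 = 0.021248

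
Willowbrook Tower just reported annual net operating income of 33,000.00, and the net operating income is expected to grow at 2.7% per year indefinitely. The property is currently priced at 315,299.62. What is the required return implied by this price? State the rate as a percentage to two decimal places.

13.45%

D₁ = 33,000.00 × 1.027 = 33,891.0000
P = D₁/(r − g) ⇒ r = D₁/P + g = 33,891.0000/315,299.62 + 0.027 = 0.107488 + 0.027 = 0.134488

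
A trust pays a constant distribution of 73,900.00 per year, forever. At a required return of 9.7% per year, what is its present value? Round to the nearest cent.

761855.67

Level perpetuity: PV = C / r = 73,900.00 / 0.097 = 761,855.67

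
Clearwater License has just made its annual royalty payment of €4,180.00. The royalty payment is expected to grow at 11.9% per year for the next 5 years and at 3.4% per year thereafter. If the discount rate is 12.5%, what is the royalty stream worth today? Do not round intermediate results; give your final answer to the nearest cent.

€66810.68

D_1 = 4677.42000
D_2 = 5234.03298
D_3 = 5856.88290
D_4 = 6553.85197
D_5 = 7333.76035
Terminal value at year 5: TV = D_5×(1+g_2)/(r−g_2) = 7583.10821/0.091 = 83330.85942
P_0 = D_1/(1+r)^1 + D_2/(1+r)^2 + D_3/(1+r)^3 + D_4/(1+r)^4 + D_5/(1+r)^5 + TV/(1+r)^5
    = 4157.70667 + 4135.53223 + 4113.47606 + 4091.53752 + 4069.71599 + 46242.70693 = 66810.67539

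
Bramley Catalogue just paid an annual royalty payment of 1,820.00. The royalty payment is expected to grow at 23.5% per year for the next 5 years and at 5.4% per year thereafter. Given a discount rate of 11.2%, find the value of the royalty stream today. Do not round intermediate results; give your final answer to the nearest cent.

D_1 = 2247.70000
D_2 = 2775.90950
D_3 = 3428.24823
D_4 = 4233.88657
D_5 = 5228.84991
Terminal value at year 5: TV = D_5×(1+g_2)/(r−g_2) = 5511.20781/0.058 = 95020.82423
P_0 = D_1/(1+r)^1 + D_2/(1+r)^2 + D_3/(1+r)^3 + D_4/(1+r)^4 + D_5/(1+r)^5 + TV/(1+r)^5
    = 2021.31295 + 2244.89343 + 2493.20448 + 2768.98160 + 3075.26283 + 55884.94876 = 68488.60405

68488.60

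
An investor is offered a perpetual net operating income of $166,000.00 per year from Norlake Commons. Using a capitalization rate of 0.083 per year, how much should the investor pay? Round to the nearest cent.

$2000000.00

Level perpetuity: PV = C / r = $166,000.00 / 0.083 = $2,000,000.00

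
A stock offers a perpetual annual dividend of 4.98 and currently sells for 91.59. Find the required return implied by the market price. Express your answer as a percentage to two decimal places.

5.44%

P = C/r ⇒ r = C/P = 4.98/91.59 = 0.054373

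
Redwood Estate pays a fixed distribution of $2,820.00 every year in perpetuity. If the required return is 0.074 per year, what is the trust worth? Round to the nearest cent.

Level perpetuity: PV = C / r = $2,820.00 / 0.074 = $38,108.11

$38108.11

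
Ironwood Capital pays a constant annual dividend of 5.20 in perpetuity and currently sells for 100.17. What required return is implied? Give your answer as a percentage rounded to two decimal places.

P = C/r ⇒ r = C/P = 5.20/100.17 = 0.051912

5.19%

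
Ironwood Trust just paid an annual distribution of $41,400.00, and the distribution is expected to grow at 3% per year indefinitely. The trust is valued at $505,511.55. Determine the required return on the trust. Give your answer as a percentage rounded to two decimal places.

11.44%

D₁ = $41,400.00 × 1.03 = $42,642.0000
P = D₁/(r − g) ⇒ r = D₁/P + g = $42,642.0000/$505,511.55 + 0.03 = 0.084354 + 0.03 = 0.114354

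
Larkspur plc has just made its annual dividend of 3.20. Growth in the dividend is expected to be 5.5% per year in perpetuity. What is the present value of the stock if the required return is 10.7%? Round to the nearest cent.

D₁ = D₀ × (1 + g) = 3.20 × 1.055 = 3.3760
Growing perpetuity: P = D₁ / (r − g) = 3.3760 / (0.107 − 0.055) = 64.92

64.92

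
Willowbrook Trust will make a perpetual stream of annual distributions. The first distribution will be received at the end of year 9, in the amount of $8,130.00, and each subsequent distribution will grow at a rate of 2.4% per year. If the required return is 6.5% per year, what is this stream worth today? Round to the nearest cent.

Value at end of year 8: C₁ / (r − g) = $8,130.00 / (0.065 − 0.024) = $198,292.6829
Discount to today: PV = $198,292.6829 / (1 + 0.065)^8 = $198,292.6829 / 1.654996 = $119,814.62

$119814.62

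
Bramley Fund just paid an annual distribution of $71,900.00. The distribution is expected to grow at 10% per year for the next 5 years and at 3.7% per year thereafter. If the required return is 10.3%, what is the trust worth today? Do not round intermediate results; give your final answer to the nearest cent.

$1470998.99

D_1 = 79090.00000
D_2 = 86999.00000
D_3 = 95698.90000
D_4 = 105268.79000
D_5 = 115795.66900
Terminal value at year 5: TV = D_5×(1+g_2)/(r−g_2) = 120080.10875/0.066 = 1819395.58717
P_0 = D_1/(1+r)^1 + D_2/(1+r)^2 + D_3/(1+r)^3 + D_4/(1+r)^4 + D_5/(1+r)^5 + TV/(1+r)^5
    = 71704.44243 + 71509.41675 + 71314.92151 + 71120.95527 + 70927.51658 + 1114421.73784 = 1470998.99038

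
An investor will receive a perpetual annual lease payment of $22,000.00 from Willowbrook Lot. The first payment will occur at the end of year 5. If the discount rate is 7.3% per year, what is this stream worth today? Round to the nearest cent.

Value at end of year 4: C / r = $22,000.00 / 0.073 = $301,369.8630
Discount to today: PV = $301,369.8630 / (1 + 0.073)^4 = $301,369.8630 / 1.325558 = $227,353.13

$227353.13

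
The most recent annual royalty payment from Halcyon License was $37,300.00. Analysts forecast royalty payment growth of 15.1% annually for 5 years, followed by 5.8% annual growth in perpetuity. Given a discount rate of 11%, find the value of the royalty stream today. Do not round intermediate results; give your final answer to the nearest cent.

D_1 = 42932.30000
D_2 = 49415.07730
D_3 = 56876.75397
D_4 = 65465.14382
D_5 = 75350.38054
Terminal value at year 5: TV = D_5×(1+g_2)/(r−g_2) = 79720.70261/0.052 = 1533090.43482
P_0 = D_1/(1+r)^1 + D_2/(1+r)^2 + D_3/(1+r)^3 + D_4/(1+r)^4 + D_5/(1+r)^5 + TV/(1+r)^5
    = 38677.74775 + 40106.38528 + 41587.79230 + 43123.91796 + 44716.78340 + 909814.55458 = 1118027.18127

$1118027.18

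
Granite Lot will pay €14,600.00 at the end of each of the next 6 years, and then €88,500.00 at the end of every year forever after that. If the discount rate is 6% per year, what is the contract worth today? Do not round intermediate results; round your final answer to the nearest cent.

PV of 6-year annuity: €14,600.00 × [1 − (1+0.06)^−6] / 0.06 = 71792.93516
Perpetuity value at year 6: €88,500.00 / 0.06 = 1475000.00000
PV of perpetuity: 1475000.00000 / (1+0.06)^6 = 1039816.79715
Total PV = 71792.93516 + 1039816.79715 = 1111609.73231

€1111609.73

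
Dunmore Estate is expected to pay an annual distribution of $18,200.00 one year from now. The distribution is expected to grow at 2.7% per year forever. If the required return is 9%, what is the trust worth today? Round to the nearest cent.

Growing perpetuity: P = D₁ / (r − g) = $18,200.0000 / (0.09 − 0.027) = $288,888.89

$288888.89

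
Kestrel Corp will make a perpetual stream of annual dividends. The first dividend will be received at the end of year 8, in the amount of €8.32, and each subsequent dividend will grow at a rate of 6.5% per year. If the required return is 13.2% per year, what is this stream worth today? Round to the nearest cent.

€52.13

Value at end of year 7: C₁ / (r − g) = €8.32 / (0.132 − 0.065) = €124.1791
Discount to today: PV = €124.1791 / (1 + 0.132)^7 = €124.1791 / 2.381908 = €52.13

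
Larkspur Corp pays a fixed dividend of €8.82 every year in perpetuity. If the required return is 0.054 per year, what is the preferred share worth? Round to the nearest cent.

€163.33

Level perpetuity: PV = C / r = €8.82 / 0.054 = €163.33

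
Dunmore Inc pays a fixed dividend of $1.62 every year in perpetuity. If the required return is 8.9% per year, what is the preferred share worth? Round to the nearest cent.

Level perpetuity: PV = C / r = $1.62 / 0.089 = $18.20

$18.20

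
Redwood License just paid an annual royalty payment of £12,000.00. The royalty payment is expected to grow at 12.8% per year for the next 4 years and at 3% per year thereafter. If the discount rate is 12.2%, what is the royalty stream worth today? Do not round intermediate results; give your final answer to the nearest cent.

D_1 = 13536.00000
D_2 = 15268.60800
D_3 = 17222.98982
D_4 = 19427.53252
Terminal value at year 4: TV = D_4×(1+g_2)/(r−g_2) = 20010.35850/0.092 = 217503.89671
P_0 = D_1/(1+r)^1 + D_2/(1+r)^2 + D_3/(1+r)^3 + D_4/(1+r)^4 + TV/(1+r)^4
    = 12064.17112 + 12128.68541 + 12193.54469 + 12258.75081 + 137244.71014 = 185889.86217

£185889.86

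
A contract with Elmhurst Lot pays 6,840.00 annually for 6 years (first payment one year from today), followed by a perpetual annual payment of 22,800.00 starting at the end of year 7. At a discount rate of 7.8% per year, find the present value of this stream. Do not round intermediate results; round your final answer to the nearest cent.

218076.73

PV of 6-year annuity: 6,840.00 × [1 − (1+0.078)^−6] / 0.078 = 31813.26800
Perpetuity value at year 6: 22,800.00 / 0.078 = 292307.69231
PV of perpetuity: 292307.69231 / (1+0.078)^6 = 186263.46563
Total PV = 31813.26800 + 186263.46563 = 218076.73363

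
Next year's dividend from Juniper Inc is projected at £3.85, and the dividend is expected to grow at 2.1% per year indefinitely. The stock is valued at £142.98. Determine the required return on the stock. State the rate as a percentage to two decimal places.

P = D₁/(r − g) ⇒ r = D₁/P + g = £3.8500/£142.98 + 0.021 = 0.026927 + 0.021 = 0.047927

4.79%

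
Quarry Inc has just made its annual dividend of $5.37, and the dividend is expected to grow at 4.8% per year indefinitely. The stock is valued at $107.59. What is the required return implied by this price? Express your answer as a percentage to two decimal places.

D₁ = $5.37 × 1.048 = $5.6278
P = D₁/(r − g) ⇒ r = D₁/P + g = $5.6278/$107.59 + 0.048 = 0.052307 + 0.048 = 0.100307

10.03%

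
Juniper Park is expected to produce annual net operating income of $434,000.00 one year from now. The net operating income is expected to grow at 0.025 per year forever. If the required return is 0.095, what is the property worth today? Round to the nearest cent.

Growing perpetuity: P = D₁ / (r − g) = $434,000.0000 / (0.095 − 0.025) = $6,200,000.00

$6200000.00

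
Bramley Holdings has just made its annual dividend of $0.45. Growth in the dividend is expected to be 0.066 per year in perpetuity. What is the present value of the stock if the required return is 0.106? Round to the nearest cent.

D₁ = D₀ × (1 + g) = $0.45 × 1.066 = $0.4797
Growing perpetuity: P = D₁ / (r − g) = $0.4797 / (0.106 − 0.066) = $11.99

$11.99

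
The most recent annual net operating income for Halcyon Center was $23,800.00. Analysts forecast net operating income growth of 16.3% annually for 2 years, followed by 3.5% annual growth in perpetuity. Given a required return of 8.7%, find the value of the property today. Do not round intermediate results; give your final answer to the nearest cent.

D_1 = 27679.40000
D_2 = 32191.14220
Terminal value at year 2: TV = D_2×(1+g_2)/(r−g_2) = 33317.83218/0.052 = 640727.54187
P_0 = D_1/(1+r)^1 + D_2/(1+r)^2 + TV/(1+r)^2
    = 25464.02944 + 27244.40316 + 542268.40909 = 594976.84170

$594976.84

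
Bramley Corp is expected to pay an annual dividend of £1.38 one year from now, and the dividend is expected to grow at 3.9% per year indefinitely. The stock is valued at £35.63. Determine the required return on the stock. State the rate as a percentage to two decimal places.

P = D₁/(r − g) ⇒ r = D₁/P + g = £1.3800/£35.63 + 0.039 = 0.038731 + 0.039 = 0.077731

7.77%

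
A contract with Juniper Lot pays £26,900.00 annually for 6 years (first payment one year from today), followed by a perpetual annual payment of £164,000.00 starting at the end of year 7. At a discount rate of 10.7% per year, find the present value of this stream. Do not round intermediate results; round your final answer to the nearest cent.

£947656.27

PV of 6-year annuity: £26,900.00 × [1 − (1+0.107)^−6] / 0.107 = 114791.77929
Perpetuity value at year 6: £164,000.00 / 0.107 = 1532710.28037
PV of perpetuity: 1532710.28037 / (1+0.107)^6 = 832864.48844
Total PV = 114791.77929 + 832864.48844 = 947656.26772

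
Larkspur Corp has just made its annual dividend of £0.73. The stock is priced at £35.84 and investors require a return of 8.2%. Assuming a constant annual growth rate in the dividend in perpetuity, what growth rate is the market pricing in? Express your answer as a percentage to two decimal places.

6.04%

P = D₀(1+g)/(r−g) ⇒ P(r−g) = D₀(1+g) ⇒ g(P+D₀) = P·r − D₀
g = (P·r − D₀)/(P + D₀) = (£35.84×0.082 − £0.73) / (£35.84 + £0.73) = 0.060401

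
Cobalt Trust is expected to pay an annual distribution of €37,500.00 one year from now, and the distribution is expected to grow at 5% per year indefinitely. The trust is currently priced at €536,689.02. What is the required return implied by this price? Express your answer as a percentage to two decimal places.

P = D₁/(r − g) ⇒ r = D₁/P + g = €37,500.0000/€536,689.02 + 0.05 = 0.069873 + 0.05 = 0.119873

11.99%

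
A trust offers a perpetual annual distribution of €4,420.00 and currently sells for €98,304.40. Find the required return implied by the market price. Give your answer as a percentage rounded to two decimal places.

P = C/r ⇒ r = C/P = €4,420.00/€98,304.40 = 0.044962

4.50%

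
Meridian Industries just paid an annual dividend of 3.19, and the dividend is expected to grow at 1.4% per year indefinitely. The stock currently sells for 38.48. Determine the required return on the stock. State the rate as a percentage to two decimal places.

9.81%

D₁ = 3.19 × 1.014 = 3.2347
P = D₁/(r − g) ⇒ r = D₁/P + g = 3.2347/38.48 + 0.014 = 0.084061 + 0.014 = 0.098061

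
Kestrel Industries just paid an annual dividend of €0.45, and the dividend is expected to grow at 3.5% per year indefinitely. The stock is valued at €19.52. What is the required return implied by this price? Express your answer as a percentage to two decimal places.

D₁ = €0.45 × 1.035 = €0.4658
P = D₁/(r − g) ⇒ r = D₁/P + g = €0.4658/€19.52 + 0.035 = 0.023860 + 0.035 = 0.058860

5.89%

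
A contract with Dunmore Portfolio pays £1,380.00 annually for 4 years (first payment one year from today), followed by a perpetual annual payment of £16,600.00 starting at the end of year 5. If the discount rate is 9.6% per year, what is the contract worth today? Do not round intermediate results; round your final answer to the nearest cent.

PV of 4-year annuity: £1,380.00 × [1 − (1+0.096)^−4] / 0.096 = 4412.56188
Perpetuity value at year 4: £16,600.00 / 0.096 = 172916.66667
PV of perpetuity: 172916.66667 / (1+0.096)^4 = 119838.02374
Total PV = 4412.56188 + 119838.02374 = 124250.58562

£124250.59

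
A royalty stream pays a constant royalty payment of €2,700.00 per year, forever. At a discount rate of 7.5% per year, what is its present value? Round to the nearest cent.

Level perpetuity: PV = C / r = €2,700.00 / 0.075 = €36,000.00

€36000.00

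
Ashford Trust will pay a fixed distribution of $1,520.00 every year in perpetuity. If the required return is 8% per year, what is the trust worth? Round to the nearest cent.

Level perpetuity: PV = C / r = $1,520.00 / 0.08 = $19,000.00

$19000.00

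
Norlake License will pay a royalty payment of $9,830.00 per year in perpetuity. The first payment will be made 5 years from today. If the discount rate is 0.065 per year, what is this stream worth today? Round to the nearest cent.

$117555.17

Value at end of year 4: C / r = $9,830.00 / 0.065 = $151,230.7692
Discount to today: PV = $151,230.7692 / (1 + 0.065)^4 = $151,230.7692 / 1.286466 = $117,555.17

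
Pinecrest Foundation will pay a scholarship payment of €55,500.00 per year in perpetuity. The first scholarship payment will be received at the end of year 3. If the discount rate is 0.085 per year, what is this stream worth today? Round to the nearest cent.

Value at end of year 2: C / r = €55,500.00 / 0.085 = €652,941.1765
Discount to today: PV = €652,941.1765 / (1 + 0.085)^2 = €652,941.1765 / 1.177225 = €554,644.33

€554644.33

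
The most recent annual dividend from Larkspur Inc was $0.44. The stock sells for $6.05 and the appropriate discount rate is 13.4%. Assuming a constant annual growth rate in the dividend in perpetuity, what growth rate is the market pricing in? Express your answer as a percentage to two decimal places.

5.71%

P = D₀(1+g)/(r−g) ⇒ P(r−g) = D₀(1+g) ⇒ g(P+D₀) = P·r − D₀
g = (P·r − D₀)/(P + D₀) = ($6.05×0.134 − $0.44) / ($6.05 + $0.44) = 0.057119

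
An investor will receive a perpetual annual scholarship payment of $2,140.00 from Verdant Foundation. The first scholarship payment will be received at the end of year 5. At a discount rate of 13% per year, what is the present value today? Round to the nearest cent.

Value at end of year 4: C / r = $2,140.00 / 0.13 = $16,461.5385
Discount to today: PV = $16,461.5385 / (1 + 0.13)^4 = $16,461.5385 / 1.630474 = $10,096.17

$10096.17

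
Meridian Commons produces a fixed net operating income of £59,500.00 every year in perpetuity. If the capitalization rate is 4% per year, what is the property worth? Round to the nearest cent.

£1487500.00

Level perpetuity: PV = C / r = £59,500.00 / 0.04 = £1,487,500.00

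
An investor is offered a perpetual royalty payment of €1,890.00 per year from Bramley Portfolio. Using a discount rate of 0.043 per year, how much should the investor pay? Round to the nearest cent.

€43953.49

Level perpetuity: PV = C / r = €1,890.00 / 0.043 = €43,953.49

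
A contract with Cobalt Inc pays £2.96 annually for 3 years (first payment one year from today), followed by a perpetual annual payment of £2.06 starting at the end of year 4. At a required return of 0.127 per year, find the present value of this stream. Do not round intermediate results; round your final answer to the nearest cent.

PV of 3-year annuity: £2.96 × [1 − (1+0.127)^−3] / 0.127 = 7.02477
Perpetuity value at year 3: £2.06 / 0.127 = 16.22047
PV of perpetuity: 16.22047 / (1+0.127)^3 = 11.33161
Total PV = 7.02477 + 11.33161 = 18.35638

£18.36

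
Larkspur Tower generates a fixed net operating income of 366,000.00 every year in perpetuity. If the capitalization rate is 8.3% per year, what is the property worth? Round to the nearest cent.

4409638.55

Level perpetuity: PV = C / r = 366,000.00 / 0.083 = 4,409,638.55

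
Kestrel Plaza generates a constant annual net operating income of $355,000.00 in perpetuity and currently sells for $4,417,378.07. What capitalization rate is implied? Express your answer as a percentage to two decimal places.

P = C/r ⇒ r = C/P = $355,000.00/$4,417,378.07 = 0.080364

8.04%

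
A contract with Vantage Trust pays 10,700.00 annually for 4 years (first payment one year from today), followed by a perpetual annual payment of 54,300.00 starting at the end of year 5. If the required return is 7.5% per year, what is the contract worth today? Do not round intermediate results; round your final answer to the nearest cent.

PV of 4-year annuity: 10,700.00 × [1 − (1+0.075)^−4] / 0.075 = 35837.79109
Perpetuity value at year 4: 54,300.00 / 0.075 = 724000.00000
PV of perpetuity: 724000.00000 / (1+0.075)^4 = 542131.58356
Total PV = 35837.79109 + 542131.58356 = 577969.37464

577969.37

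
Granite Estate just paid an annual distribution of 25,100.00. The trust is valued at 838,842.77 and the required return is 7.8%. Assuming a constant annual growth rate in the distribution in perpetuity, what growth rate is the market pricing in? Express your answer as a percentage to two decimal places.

4.67%

P = D₀(1+g)/(r−g) ⇒ P(r−g) = D₀(1+g) ⇒ g(P+D₀) = P·r − D₀
g = (P·r − D₀)/(P + D₀) = (838,842.77×0.078 − 25,100.00) / (838,842.77 + 25,100.00) = 0.046681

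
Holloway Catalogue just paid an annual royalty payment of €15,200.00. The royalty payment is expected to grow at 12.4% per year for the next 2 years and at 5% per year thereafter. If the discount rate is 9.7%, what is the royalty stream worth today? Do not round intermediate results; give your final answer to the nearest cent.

€388027.32

D_1 = 17084.80000
D_2 = 19203.31520
Terminal value at year 2: TV = D_2×(1+g_2)/(r−g_2) = 20163.48096/0.047 = 429010.23319
P_0 = D_1/(1+r)^1 + D_2/(1+r)^2 + TV/(1+r)^2
    = 15574.11121 + 15957.43027 + 356495.78256 = 388027.32404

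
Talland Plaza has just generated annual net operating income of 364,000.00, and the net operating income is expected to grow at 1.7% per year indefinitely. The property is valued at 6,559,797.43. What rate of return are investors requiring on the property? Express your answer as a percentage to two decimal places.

7.34%

D₁ = 364,000.00 × 1.017 = 370,188.0000
P = D₁/(r − g) ⇒ r = D₁/P + g = 370,188.0000/6,559,797.43 + 0.017 = 0.056433 + 0.017 = 0.073433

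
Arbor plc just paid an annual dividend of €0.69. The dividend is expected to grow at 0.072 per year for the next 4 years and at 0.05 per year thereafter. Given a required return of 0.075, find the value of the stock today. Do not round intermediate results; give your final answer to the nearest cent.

€31.40

D_1 = 0.73968
D_2 = 0.79294
D_3 = 0.85003
D_4 = 0.91123
Terminal value at year 4: TV = D_4×(1+g_2)/(r−g_2) = 0.95679/0.025 = 38.27168
P_0 = D_1/(1+r)^1 + D_2/(1+r)^2 + D_3/(1+r)^3 + D_4/(1+r)^4 + TV/(1+r)^4
    = 0.68807 + 0.68615 + 0.68424 + 0.68233 + 28.65785 = 31.39865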